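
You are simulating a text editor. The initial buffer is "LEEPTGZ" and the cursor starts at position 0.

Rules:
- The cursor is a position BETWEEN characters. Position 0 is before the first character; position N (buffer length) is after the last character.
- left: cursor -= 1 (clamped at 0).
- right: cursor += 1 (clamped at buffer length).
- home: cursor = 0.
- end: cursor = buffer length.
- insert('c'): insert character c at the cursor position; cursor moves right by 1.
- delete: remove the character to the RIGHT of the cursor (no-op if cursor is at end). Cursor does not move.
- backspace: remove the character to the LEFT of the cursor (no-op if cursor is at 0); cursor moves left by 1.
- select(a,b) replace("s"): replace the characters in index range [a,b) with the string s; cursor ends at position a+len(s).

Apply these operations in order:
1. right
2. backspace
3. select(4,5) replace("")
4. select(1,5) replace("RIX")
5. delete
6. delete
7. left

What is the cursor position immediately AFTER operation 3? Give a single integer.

Answer: 4

Derivation:
After op 1 (right): buf='LEEPTGZ' cursor=1
After op 2 (backspace): buf='EEPTGZ' cursor=0
After op 3 (select(4,5) replace("")): buf='EEPTZ' cursor=4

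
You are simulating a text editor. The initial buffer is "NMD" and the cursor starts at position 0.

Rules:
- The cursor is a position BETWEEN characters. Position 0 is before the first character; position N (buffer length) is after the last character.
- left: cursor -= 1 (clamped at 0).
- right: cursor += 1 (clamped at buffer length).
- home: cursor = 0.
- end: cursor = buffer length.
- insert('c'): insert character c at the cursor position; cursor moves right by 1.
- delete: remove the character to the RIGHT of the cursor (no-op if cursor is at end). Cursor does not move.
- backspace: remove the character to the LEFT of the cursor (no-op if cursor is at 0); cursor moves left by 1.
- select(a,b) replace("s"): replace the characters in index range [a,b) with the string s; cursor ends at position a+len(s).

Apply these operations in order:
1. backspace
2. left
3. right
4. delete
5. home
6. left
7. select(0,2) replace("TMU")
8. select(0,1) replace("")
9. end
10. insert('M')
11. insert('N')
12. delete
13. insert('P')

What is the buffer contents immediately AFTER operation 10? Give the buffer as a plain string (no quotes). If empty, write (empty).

Answer: MUM

Derivation:
After op 1 (backspace): buf='NMD' cursor=0
After op 2 (left): buf='NMD' cursor=0
After op 3 (right): buf='NMD' cursor=1
After op 4 (delete): buf='ND' cursor=1
After op 5 (home): buf='ND' cursor=0
After op 6 (left): buf='ND' cursor=0
After op 7 (select(0,2) replace("TMU")): buf='TMU' cursor=3
After op 8 (select(0,1) replace("")): buf='MU' cursor=0
After op 9 (end): buf='MU' cursor=2
After op 10 (insert('M')): buf='MUM' cursor=3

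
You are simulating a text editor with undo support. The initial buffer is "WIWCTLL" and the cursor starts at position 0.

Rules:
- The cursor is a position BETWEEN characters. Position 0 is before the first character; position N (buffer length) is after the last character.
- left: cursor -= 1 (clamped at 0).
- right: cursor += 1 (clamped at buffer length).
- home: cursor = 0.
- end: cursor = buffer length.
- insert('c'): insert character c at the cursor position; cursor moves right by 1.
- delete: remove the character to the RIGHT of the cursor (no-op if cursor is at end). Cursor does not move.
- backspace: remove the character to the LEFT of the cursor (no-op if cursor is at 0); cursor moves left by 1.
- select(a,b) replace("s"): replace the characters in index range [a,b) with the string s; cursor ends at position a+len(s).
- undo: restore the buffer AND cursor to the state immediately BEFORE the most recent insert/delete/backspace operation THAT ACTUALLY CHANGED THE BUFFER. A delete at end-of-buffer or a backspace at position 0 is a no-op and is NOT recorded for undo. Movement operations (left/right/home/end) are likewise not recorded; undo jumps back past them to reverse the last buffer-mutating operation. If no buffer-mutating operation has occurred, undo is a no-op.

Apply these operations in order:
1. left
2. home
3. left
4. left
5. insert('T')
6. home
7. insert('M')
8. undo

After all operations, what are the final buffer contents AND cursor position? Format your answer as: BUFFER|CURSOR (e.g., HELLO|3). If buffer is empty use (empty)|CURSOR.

Answer: TWIWCTLL|0

Derivation:
After op 1 (left): buf='WIWCTLL' cursor=0
After op 2 (home): buf='WIWCTLL' cursor=0
After op 3 (left): buf='WIWCTLL' cursor=0
After op 4 (left): buf='WIWCTLL' cursor=0
After op 5 (insert('T')): buf='TWIWCTLL' cursor=1
After op 6 (home): buf='TWIWCTLL' cursor=0
After op 7 (insert('M')): buf='MTWIWCTLL' cursor=1
After op 8 (undo): buf='TWIWCTLL' cursor=0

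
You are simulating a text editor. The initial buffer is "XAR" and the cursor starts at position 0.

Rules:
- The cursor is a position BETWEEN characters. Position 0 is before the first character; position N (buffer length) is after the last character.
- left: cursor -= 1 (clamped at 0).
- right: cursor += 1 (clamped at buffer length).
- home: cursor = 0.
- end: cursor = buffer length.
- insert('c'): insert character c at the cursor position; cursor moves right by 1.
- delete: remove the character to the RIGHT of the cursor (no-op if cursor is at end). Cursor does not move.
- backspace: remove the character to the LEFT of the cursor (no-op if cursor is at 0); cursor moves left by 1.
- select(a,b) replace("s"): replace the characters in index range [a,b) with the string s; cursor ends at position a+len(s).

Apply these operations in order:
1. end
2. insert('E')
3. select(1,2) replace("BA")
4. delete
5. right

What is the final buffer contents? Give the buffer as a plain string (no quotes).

Answer: XBAE

Derivation:
After op 1 (end): buf='XAR' cursor=3
After op 2 (insert('E')): buf='XARE' cursor=4
After op 3 (select(1,2) replace("BA")): buf='XBARE' cursor=3
After op 4 (delete): buf='XBAE' cursor=3
After op 5 (right): buf='XBAE' cursor=4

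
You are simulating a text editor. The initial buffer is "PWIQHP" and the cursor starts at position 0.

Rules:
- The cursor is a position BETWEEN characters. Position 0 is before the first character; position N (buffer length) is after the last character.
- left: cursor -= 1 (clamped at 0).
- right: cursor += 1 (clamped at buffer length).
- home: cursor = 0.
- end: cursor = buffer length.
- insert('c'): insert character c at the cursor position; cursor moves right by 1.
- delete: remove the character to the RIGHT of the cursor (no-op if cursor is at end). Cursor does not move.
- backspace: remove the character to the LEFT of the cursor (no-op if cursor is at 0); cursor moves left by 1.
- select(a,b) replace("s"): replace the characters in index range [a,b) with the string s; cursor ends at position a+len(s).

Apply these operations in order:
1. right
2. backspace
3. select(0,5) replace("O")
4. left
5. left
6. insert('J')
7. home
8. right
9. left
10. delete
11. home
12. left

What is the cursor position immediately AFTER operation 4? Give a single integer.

Answer: 0

Derivation:
After op 1 (right): buf='PWIQHP' cursor=1
After op 2 (backspace): buf='WIQHP' cursor=0
After op 3 (select(0,5) replace("O")): buf='O' cursor=1
After op 4 (left): buf='O' cursor=0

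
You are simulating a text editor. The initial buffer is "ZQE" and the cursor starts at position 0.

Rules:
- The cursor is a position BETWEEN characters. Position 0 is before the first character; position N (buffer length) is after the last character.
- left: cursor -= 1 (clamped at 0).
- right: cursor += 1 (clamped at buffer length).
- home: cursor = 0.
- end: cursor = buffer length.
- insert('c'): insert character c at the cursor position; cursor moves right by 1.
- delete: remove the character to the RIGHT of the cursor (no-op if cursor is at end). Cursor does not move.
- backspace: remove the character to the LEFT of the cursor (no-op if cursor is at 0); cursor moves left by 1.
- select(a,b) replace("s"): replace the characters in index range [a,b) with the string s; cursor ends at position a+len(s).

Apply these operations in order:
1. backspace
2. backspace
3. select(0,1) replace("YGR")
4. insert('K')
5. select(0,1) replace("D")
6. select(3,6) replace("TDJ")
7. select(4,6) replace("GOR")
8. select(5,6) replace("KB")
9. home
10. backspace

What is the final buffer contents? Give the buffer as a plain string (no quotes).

After op 1 (backspace): buf='ZQE' cursor=0
After op 2 (backspace): buf='ZQE' cursor=0
After op 3 (select(0,1) replace("YGR")): buf='YGRQE' cursor=3
After op 4 (insert('K')): buf='YGRKQE' cursor=4
After op 5 (select(0,1) replace("D")): buf='DGRKQE' cursor=1
After op 6 (select(3,6) replace("TDJ")): buf='DGRTDJ' cursor=6
After op 7 (select(4,6) replace("GOR")): buf='DGRTGOR' cursor=7
After op 8 (select(5,6) replace("KB")): buf='DGRTGKBR' cursor=7
After op 9 (home): buf='DGRTGKBR' cursor=0
After op 10 (backspace): buf='DGRTGKBR' cursor=0

Answer: DGRTGKBR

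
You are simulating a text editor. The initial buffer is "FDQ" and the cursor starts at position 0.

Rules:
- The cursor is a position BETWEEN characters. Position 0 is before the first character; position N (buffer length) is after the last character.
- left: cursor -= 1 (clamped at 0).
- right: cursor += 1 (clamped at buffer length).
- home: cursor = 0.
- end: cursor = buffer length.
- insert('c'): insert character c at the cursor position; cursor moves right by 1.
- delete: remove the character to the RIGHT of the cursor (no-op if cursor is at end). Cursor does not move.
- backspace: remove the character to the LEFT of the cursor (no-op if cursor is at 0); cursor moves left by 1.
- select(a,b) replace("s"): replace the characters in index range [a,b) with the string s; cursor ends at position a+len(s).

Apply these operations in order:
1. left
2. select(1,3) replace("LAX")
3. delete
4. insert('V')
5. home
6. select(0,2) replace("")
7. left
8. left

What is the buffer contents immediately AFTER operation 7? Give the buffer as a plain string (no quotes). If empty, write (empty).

Answer: AXV

Derivation:
After op 1 (left): buf='FDQ' cursor=0
After op 2 (select(1,3) replace("LAX")): buf='FLAX' cursor=4
After op 3 (delete): buf='FLAX' cursor=4
After op 4 (insert('V')): buf='FLAXV' cursor=5
After op 5 (home): buf='FLAXV' cursor=0
After op 6 (select(0,2) replace("")): buf='AXV' cursor=0
After op 7 (left): buf='AXV' cursor=0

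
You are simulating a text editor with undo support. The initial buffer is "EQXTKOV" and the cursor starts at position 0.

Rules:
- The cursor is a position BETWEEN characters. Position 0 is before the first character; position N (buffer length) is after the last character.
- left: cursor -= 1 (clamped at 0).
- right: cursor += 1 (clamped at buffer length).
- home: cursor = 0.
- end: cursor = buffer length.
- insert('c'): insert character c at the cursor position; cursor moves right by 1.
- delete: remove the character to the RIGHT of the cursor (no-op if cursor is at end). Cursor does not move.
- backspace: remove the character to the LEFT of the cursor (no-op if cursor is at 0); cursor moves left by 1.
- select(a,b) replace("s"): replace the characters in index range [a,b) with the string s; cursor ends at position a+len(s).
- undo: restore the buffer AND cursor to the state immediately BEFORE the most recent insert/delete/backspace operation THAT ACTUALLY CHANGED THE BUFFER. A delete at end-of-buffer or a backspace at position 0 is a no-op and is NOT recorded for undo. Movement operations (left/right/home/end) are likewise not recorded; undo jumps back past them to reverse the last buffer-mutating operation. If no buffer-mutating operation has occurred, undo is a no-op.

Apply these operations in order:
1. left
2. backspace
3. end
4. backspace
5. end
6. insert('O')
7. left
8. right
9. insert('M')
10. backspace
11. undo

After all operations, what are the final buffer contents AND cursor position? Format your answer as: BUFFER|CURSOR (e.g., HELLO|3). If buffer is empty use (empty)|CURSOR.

After op 1 (left): buf='EQXTKOV' cursor=0
After op 2 (backspace): buf='EQXTKOV' cursor=0
After op 3 (end): buf='EQXTKOV' cursor=7
After op 4 (backspace): buf='EQXTKO' cursor=6
After op 5 (end): buf='EQXTKO' cursor=6
After op 6 (insert('O')): buf='EQXTKOO' cursor=7
After op 7 (left): buf='EQXTKOO' cursor=6
After op 8 (right): buf='EQXTKOO' cursor=7
After op 9 (insert('M')): buf='EQXTKOOM' cursor=8
After op 10 (backspace): buf='EQXTKOO' cursor=7
After op 11 (undo): buf='EQXTKOOM' cursor=8

Answer: EQXTKOOM|8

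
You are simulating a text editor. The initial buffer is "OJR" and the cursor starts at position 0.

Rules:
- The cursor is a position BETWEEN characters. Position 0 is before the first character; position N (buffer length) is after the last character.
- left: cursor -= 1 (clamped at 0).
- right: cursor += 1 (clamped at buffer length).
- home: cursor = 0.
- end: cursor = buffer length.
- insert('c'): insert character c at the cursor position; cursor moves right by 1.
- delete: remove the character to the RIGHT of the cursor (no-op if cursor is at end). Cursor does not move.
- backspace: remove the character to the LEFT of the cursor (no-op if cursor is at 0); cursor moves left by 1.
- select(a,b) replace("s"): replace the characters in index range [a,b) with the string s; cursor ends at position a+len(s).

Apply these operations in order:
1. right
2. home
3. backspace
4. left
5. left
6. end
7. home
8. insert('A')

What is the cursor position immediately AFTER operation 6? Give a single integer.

After op 1 (right): buf='OJR' cursor=1
After op 2 (home): buf='OJR' cursor=0
After op 3 (backspace): buf='OJR' cursor=0
After op 4 (left): buf='OJR' cursor=0
After op 5 (left): buf='OJR' cursor=0
After op 6 (end): buf='OJR' cursor=3

Answer: 3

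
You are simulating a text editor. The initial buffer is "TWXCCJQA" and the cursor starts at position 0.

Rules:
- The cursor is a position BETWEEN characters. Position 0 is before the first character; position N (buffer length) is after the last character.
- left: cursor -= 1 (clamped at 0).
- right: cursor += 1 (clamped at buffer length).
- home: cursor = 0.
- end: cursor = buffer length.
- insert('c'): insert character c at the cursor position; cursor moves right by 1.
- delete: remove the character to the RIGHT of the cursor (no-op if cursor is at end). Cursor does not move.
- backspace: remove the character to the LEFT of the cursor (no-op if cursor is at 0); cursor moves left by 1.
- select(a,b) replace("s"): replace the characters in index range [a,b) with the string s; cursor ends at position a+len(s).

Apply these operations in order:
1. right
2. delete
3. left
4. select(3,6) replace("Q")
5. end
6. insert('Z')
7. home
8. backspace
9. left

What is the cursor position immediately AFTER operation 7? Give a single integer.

After op 1 (right): buf='TWXCCJQA' cursor=1
After op 2 (delete): buf='TXCCJQA' cursor=1
After op 3 (left): buf='TXCCJQA' cursor=0
After op 4 (select(3,6) replace("Q")): buf='TXCQA' cursor=4
After op 5 (end): buf='TXCQA' cursor=5
After op 6 (insert('Z')): buf='TXCQAZ' cursor=6
After op 7 (home): buf='TXCQAZ' cursor=0

Answer: 0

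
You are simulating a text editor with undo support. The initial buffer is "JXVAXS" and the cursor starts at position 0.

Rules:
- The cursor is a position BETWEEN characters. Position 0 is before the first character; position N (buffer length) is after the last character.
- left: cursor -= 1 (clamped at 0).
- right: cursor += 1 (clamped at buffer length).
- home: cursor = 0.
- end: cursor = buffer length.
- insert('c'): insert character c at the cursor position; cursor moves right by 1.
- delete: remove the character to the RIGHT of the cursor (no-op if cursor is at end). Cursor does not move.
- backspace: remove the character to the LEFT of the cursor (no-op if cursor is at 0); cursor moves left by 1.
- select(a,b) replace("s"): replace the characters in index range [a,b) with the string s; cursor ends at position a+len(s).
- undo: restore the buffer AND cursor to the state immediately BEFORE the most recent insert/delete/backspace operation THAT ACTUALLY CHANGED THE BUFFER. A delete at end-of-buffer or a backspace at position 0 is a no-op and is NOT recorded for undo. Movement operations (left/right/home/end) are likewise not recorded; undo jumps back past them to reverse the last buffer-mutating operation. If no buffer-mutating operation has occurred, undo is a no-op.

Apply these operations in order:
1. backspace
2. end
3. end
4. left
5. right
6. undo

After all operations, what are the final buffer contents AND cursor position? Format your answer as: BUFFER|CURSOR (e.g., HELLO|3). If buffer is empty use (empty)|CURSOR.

Answer: JXVAXS|6

Derivation:
After op 1 (backspace): buf='JXVAXS' cursor=0
After op 2 (end): buf='JXVAXS' cursor=6
After op 3 (end): buf='JXVAXS' cursor=6
After op 4 (left): buf='JXVAXS' cursor=5
After op 5 (right): buf='JXVAXS' cursor=6
After op 6 (undo): buf='JXVAXS' cursor=6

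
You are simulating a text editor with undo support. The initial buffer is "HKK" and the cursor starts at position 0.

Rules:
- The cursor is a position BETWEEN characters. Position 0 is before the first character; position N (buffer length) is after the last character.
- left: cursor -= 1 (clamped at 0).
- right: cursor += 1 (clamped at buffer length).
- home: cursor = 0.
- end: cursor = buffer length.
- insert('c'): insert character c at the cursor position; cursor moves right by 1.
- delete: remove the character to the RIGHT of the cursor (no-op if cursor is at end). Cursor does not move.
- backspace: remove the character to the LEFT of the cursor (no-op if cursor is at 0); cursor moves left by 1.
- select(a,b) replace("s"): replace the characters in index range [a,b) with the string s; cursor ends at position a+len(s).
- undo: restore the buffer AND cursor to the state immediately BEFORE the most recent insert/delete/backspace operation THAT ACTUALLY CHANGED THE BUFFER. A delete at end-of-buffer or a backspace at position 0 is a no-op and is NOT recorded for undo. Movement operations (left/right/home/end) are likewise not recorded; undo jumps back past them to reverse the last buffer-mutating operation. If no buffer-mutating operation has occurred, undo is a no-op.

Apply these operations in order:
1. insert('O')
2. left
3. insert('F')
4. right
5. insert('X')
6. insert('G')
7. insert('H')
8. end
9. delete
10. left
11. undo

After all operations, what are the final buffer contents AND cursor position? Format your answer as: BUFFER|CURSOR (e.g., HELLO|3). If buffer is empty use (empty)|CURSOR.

After op 1 (insert('O')): buf='OHKK' cursor=1
After op 2 (left): buf='OHKK' cursor=0
After op 3 (insert('F')): buf='FOHKK' cursor=1
After op 4 (right): buf='FOHKK' cursor=2
After op 5 (insert('X')): buf='FOXHKK' cursor=3
After op 6 (insert('G')): buf='FOXGHKK' cursor=4
After op 7 (insert('H')): buf='FOXGHHKK' cursor=5
After op 8 (end): buf='FOXGHHKK' cursor=8
After op 9 (delete): buf='FOXGHHKK' cursor=8
After op 10 (left): buf='FOXGHHKK' cursor=7
After op 11 (undo): buf='FOXGHKK' cursor=4

Answer: FOXGHKK|4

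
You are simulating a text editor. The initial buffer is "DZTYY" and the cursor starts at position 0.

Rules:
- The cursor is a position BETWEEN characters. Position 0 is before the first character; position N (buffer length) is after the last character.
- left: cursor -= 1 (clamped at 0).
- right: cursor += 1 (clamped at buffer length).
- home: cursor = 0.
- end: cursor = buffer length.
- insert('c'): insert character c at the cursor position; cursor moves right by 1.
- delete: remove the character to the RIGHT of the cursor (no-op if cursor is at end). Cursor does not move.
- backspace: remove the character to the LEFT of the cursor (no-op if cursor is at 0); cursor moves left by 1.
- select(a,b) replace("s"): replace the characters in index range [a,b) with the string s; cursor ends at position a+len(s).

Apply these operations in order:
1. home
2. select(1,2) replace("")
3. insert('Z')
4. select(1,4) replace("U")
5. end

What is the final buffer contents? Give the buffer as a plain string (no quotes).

After op 1 (home): buf='DZTYY' cursor=0
After op 2 (select(1,2) replace("")): buf='DTYY' cursor=1
After op 3 (insert('Z')): buf='DZTYY' cursor=2
After op 4 (select(1,4) replace("U")): buf='DUY' cursor=2
After op 5 (end): buf='DUY' cursor=3

Answer: DUY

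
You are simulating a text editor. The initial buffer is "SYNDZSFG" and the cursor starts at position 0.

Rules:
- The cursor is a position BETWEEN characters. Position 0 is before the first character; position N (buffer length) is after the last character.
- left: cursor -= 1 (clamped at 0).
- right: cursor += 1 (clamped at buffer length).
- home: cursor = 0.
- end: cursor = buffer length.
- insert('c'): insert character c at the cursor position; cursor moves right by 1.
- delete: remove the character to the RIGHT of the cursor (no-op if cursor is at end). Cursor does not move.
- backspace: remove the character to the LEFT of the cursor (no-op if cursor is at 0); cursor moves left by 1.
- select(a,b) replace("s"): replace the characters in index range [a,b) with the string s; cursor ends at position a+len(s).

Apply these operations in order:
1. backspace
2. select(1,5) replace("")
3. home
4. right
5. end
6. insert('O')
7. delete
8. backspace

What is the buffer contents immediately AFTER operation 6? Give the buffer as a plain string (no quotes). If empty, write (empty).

Answer: SSFGO

Derivation:
After op 1 (backspace): buf='SYNDZSFG' cursor=0
After op 2 (select(1,5) replace("")): buf='SSFG' cursor=1
After op 3 (home): buf='SSFG' cursor=0
After op 4 (right): buf='SSFG' cursor=1
After op 5 (end): buf='SSFG' cursor=4
After op 6 (insert('O')): buf='SSFGO' cursor=5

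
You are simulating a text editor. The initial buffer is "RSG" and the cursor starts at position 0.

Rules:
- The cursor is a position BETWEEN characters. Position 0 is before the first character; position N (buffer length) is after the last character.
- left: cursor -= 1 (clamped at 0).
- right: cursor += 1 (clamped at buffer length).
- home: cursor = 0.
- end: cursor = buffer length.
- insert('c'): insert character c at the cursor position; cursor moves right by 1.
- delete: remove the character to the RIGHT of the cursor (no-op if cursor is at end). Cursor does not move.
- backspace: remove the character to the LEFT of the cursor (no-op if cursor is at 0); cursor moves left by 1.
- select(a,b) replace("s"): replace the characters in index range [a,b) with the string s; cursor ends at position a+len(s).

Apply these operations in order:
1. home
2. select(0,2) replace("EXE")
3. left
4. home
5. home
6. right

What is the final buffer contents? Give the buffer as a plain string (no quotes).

Answer: EXEG

Derivation:
After op 1 (home): buf='RSG' cursor=0
After op 2 (select(0,2) replace("EXE")): buf='EXEG' cursor=3
After op 3 (left): buf='EXEG' cursor=2
After op 4 (home): buf='EXEG' cursor=0
After op 5 (home): buf='EXEG' cursor=0
After op 6 (right): buf='EXEG' cursor=1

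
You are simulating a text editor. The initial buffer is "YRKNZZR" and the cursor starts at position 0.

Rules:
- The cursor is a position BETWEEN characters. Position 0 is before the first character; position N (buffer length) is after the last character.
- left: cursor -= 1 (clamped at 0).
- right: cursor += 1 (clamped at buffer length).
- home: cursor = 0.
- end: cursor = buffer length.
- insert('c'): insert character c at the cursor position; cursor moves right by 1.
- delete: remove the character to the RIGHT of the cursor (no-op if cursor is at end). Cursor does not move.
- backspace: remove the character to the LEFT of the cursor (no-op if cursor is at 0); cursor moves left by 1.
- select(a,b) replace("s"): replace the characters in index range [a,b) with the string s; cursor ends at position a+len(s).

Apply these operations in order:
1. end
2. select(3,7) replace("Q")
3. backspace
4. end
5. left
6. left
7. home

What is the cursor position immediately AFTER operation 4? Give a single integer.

Answer: 3

Derivation:
After op 1 (end): buf='YRKNZZR' cursor=7
After op 2 (select(3,7) replace("Q")): buf='YRKQ' cursor=4
After op 3 (backspace): buf='YRK' cursor=3
After op 4 (end): buf='YRK' cursor=3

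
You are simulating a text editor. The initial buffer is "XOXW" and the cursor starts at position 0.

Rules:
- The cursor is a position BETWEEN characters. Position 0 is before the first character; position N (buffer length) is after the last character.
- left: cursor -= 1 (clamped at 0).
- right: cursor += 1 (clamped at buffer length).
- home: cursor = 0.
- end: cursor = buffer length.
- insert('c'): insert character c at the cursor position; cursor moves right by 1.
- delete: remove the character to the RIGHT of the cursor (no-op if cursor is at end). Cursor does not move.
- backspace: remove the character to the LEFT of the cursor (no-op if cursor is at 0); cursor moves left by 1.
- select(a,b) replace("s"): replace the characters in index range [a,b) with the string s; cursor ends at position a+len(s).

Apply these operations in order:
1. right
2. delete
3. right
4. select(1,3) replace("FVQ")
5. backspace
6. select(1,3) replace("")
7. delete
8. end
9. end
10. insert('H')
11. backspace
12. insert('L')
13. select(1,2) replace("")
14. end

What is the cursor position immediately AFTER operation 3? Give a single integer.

After op 1 (right): buf='XOXW' cursor=1
After op 2 (delete): buf='XXW' cursor=1
After op 3 (right): buf='XXW' cursor=2

Answer: 2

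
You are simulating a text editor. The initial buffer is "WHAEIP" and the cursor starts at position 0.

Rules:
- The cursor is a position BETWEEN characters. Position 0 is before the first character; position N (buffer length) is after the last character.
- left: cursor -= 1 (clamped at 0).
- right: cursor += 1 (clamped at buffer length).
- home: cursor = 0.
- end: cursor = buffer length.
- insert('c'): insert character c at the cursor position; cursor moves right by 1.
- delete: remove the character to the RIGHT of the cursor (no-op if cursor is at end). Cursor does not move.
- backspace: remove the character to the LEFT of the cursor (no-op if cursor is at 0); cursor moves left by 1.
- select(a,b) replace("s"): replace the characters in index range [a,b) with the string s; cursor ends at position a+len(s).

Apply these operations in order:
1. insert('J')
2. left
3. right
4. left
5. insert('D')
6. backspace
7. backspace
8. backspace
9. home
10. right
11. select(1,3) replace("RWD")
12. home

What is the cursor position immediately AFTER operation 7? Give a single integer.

After op 1 (insert('J')): buf='JWHAEIP' cursor=1
After op 2 (left): buf='JWHAEIP' cursor=0
After op 3 (right): buf='JWHAEIP' cursor=1
After op 4 (left): buf='JWHAEIP' cursor=0
After op 5 (insert('D')): buf='DJWHAEIP' cursor=1
After op 6 (backspace): buf='JWHAEIP' cursor=0
After op 7 (backspace): buf='JWHAEIP' cursor=0

Answer: 0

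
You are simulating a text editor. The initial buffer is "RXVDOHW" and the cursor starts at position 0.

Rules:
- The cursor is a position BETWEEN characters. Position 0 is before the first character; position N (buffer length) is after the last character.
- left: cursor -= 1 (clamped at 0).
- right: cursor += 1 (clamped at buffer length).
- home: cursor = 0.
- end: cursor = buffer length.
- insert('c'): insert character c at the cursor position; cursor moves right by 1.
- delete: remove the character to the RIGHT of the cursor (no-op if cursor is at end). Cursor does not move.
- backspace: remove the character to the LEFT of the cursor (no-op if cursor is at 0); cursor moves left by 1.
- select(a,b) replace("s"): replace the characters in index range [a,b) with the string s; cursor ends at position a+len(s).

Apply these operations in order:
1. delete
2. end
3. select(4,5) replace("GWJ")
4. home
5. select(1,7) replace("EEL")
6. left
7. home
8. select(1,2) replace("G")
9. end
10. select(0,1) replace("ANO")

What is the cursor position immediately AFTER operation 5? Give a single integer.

Answer: 4

Derivation:
After op 1 (delete): buf='XVDOHW' cursor=0
After op 2 (end): buf='XVDOHW' cursor=6
After op 3 (select(4,5) replace("GWJ")): buf='XVDOGWJW' cursor=7
After op 4 (home): buf='XVDOGWJW' cursor=0
After op 5 (select(1,7) replace("EEL")): buf='XEELW' cursor=4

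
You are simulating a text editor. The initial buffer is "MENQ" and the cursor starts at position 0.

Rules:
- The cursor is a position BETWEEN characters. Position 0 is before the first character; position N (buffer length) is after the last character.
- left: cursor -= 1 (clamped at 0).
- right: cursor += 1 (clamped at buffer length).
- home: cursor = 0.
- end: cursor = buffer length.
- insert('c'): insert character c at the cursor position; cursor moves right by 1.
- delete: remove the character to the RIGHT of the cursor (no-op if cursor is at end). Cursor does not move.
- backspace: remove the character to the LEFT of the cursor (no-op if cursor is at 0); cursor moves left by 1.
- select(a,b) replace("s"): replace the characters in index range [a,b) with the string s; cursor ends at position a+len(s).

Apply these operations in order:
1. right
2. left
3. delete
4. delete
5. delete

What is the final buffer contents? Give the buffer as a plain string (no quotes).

After op 1 (right): buf='MENQ' cursor=1
After op 2 (left): buf='MENQ' cursor=0
After op 3 (delete): buf='ENQ' cursor=0
After op 4 (delete): buf='NQ' cursor=0
After op 5 (delete): buf='Q' cursor=0

Answer: Q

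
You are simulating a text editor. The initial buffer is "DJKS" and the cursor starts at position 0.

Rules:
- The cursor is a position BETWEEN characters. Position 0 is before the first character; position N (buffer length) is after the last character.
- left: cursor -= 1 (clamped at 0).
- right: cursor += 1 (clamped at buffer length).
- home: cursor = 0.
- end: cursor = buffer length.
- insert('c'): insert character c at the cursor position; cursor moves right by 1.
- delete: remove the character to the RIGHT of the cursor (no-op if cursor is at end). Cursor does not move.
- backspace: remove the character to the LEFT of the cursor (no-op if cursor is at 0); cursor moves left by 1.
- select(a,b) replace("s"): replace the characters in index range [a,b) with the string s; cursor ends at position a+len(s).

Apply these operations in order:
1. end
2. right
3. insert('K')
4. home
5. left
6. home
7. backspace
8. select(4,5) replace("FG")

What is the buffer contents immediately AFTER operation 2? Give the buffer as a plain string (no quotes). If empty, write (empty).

Answer: DJKS

Derivation:
After op 1 (end): buf='DJKS' cursor=4
After op 2 (right): buf='DJKS' cursor=4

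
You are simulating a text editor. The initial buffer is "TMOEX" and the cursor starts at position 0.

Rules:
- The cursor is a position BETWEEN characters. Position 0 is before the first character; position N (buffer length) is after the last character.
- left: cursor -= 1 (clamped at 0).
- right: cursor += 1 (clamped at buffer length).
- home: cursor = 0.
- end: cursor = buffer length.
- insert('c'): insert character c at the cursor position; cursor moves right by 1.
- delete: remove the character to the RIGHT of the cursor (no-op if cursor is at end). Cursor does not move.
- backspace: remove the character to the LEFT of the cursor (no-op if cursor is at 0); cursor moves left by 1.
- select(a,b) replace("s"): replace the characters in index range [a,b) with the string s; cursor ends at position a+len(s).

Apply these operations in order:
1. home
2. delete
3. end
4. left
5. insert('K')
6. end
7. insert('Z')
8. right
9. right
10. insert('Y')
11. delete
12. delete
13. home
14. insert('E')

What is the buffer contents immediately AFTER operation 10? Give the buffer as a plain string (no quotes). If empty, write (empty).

Answer: MOEKXZY

Derivation:
After op 1 (home): buf='TMOEX' cursor=0
After op 2 (delete): buf='MOEX' cursor=0
After op 3 (end): buf='MOEX' cursor=4
After op 4 (left): buf='MOEX' cursor=3
After op 5 (insert('K')): buf='MOEKX' cursor=4
After op 6 (end): buf='MOEKX' cursor=5
After op 7 (insert('Z')): buf='MOEKXZ' cursor=6
After op 8 (right): buf='MOEKXZ' cursor=6
After op 9 (right): buf='MOEKXZ' cursor=6
After op 10 (insert('Y')): buf='MOEKXZY' cursor=7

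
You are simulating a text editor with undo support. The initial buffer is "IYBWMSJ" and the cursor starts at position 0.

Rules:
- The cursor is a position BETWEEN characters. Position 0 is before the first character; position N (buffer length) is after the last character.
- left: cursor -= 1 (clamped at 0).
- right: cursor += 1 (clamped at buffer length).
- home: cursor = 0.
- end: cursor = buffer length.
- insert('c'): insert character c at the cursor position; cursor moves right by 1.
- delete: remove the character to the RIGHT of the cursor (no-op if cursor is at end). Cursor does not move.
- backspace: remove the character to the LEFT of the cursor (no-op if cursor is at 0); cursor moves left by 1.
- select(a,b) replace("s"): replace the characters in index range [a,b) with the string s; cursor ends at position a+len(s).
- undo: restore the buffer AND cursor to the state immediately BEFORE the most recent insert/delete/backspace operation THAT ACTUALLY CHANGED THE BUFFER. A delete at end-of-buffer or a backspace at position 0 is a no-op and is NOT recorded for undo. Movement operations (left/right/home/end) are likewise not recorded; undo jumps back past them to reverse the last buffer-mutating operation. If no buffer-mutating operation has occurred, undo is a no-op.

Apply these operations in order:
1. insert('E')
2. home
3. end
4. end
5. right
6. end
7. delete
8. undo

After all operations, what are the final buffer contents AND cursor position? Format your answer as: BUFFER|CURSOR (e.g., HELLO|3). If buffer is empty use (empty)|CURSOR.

After op 1 (insert('E')): buf='EIYBWMSJ' cursor=1
After op 2 (home): buf='EIYBWMSJ' cursor=0
After op 3 (end): buf='EIYBWMSJ' cursor=8
After op 4 (end): buf='EIYBWMSJ' cursor=8
After op 5 (right): buf='EIYBWMSJ' cursor=8
After op 6 (end): buf='EIYBWMSJ' cursor=8
After op 7 (delete): buf='EIYBWMSJ' cursor=8
After op 8 (undo): buf='IYBWMSJ' cursor=0

Answer: IYBWMSJ|0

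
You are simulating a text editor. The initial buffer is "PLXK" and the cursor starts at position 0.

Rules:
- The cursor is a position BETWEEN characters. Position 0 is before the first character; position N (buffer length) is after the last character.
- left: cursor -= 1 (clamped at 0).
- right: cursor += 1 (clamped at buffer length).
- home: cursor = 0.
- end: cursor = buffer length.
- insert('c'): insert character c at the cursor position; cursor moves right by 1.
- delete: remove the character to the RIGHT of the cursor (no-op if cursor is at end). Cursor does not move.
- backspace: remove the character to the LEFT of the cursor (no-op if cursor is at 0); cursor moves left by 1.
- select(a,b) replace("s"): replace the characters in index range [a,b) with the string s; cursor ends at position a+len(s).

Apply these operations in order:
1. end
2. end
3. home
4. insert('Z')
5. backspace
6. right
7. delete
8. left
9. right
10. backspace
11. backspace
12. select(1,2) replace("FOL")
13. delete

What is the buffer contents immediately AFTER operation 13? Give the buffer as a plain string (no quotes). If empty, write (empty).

Answer: XFOL

Derivation:
After op 1 (end): buf='PLXK' cursor=4
After op 2 (end): buf='PLXK' cursor=4
After op 3 (home): buf='PLXK' cursor=0
After op 4 (insert('Z')): buf='ZPLXK' cursor=1
After op 5 (backspace): buf='PLXK' cursor=0
After op 6 (right): buf='PLXK' cursor=1
After op 7 (delete): buf='PXK' cursor=1
After op 8 (left): buf='PXK' cursor=0
After op 9 (right): buf='PXK' cursor=1
After op 10 (backspace): buf='XK' cursor=0
After op 11 (backspace): buf='XK' cursor=0
After op 12 (select(1,2) replace("FOL")): buf='XFOL' cursor=4
After op 13 (delete): buf='XFOL' cursor=4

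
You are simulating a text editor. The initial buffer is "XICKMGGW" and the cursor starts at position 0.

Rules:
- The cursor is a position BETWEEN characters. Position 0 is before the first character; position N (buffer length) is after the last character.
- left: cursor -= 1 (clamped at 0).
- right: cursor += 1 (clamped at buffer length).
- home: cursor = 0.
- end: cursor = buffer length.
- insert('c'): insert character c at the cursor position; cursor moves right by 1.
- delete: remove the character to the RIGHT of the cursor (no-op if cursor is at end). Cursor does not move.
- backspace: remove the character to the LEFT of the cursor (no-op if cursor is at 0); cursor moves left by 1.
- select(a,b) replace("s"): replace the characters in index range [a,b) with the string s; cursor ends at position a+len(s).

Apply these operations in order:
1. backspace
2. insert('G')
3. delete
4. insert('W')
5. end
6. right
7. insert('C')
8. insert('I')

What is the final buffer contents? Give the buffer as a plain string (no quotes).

Answer: GWICKMGGWCI

Derivation:
After op 1 (backspace): buf='XICKMGGW' cursor=0
After op 2 (insert('G')): buf='GXICKMGGW' cursor=1
After op 3 (delete): buf='GICKMGGW' cursor=1
After op 4 (insert('W')): buf='GWICKMGGW' cursor=2
After op 5 (end): buf='GWICKMGGW' cursor=9
After op 6 (right): buf='GWICKMGGW' cursor=9
After op 7 (insert('C')): buf='GWICKMGGWC' cursor=10
After op 8 (insert('I')): buf='GWICKMGGWCI' cursor=11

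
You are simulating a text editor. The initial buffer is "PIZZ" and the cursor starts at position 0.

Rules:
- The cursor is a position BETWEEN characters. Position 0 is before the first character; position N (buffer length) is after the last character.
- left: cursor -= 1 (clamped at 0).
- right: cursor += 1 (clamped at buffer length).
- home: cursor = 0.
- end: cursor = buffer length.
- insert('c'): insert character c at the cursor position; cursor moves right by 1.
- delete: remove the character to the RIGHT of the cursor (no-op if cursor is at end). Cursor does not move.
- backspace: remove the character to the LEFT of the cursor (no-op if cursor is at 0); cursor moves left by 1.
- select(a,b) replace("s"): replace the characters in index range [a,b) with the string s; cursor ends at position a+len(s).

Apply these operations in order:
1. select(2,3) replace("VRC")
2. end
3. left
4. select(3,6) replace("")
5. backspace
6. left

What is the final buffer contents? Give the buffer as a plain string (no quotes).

After op 1 (select(2,3) replace("VRC")): buf='PIVRCZ' cursor=5
After op 2 (end): buf='PIVRCZ' cursor=6
After op 3 (left): buf='PIVRCZ' cursor=5
After op 4 (select(3,6) replace("")): buf='PIV' cursor=3
After op 5 (backspace): buf='PI' cursor=2
After op 6 (left): buf='PI' cursor=1

Answer: PI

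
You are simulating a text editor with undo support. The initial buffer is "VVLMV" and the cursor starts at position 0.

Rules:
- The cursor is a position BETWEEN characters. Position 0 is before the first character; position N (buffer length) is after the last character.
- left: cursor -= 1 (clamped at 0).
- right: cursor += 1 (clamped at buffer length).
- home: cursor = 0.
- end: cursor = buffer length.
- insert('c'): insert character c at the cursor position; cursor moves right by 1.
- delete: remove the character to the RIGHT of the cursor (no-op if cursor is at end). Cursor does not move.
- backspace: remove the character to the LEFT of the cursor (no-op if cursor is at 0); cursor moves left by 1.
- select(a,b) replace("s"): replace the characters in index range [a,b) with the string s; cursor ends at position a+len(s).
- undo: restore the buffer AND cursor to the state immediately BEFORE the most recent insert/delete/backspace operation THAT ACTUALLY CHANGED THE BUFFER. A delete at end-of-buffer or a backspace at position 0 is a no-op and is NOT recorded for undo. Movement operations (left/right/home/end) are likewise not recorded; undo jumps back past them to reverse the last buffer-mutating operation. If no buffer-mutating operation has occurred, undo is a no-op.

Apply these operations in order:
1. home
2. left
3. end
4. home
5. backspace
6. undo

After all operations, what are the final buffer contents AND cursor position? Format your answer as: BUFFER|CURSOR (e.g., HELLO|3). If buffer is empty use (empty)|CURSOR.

Answer: VVLMV|0

Derivation:
After op 1 (home): buf='VVLMV' cursor=0
After op 2 (left): buf='VVLMV' cursor=0
After op 3 (end): buf='VVLMV' cursor=5
After op 4 (home): buf='VVLMV' cursor=0
After op 5 (backspace): buf='VVLMV' cursor=0
After op 6 (undo): buf='VVLMV' cursor=0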